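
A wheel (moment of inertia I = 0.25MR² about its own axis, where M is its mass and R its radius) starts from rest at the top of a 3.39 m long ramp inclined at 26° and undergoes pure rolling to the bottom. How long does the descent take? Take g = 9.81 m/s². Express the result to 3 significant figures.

t ≈ 1.40 s

For this body I = 0.25MR², i.e. k = I/(MR²) = 0.25.
Newton's second law down the slope: Mg sinθ − f = Ma. The torque equation fR = Iα (with α = a/R) gives f = kMa.
Hence a = g sinθ/(1+k) = 9.81×sin26°/1.25 = 3.44 m/s².
Starting from rest, L = ½at², so t = √(2L/a) = √(2×3.39/3.44) ≈ 1.40 s.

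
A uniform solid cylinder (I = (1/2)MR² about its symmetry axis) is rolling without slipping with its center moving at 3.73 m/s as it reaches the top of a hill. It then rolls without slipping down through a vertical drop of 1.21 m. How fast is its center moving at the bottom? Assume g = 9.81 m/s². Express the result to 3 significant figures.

v ≈ 5.45 m/s

The moment of inertia is (1/2)MR², giving k ≡ I/(MR²) = 0.5.
Rolling without slipping gives ω = v/R, so the total kinetic energy is ½Mv² + ½Iω² = ½(1+k)Mv² = (3/4)Mv².
Energy conservation: (3/4)Mv₀² + Mgh = (3/4)Mv², so v² = v₀² + 2gh/(1+k).
v = √(3.73² + 2×9.81×1.21/1.5) = √29.74 ≈ 5.45 m/s.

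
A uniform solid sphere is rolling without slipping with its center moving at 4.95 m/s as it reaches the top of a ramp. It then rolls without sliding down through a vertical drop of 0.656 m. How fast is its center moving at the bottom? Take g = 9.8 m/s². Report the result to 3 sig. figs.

With I = (2/5)MR², the ratio k = I/(MR²) is 0.4.
Pure rolling means v = ωR; then KE = ½Mv² + ½I(v/R)² = ½(1+k)Mv² = (7/10)Mv².
Conserving energy between top and bottom: (7/10)Mv² = (7/10)Mv₀² + Mgh, hence v² = v₀² + 2gh/(1+k).
v = √(4.95² + 2×9.8×0.656/1.4) = √33.69 ≈ 5.80 m/s.

v ≈ 5.80 m/s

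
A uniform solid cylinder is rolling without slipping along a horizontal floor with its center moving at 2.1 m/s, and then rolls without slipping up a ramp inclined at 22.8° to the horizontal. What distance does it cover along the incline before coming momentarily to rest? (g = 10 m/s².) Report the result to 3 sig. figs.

d ≈ 0.854 m

Here I = (1/2)MR², so the shape factor k = I/(MR²) = 0.5.
Pure rolling means v = ωR; then KE = ½Mv² + ½I(v/R)² = ½(1+k)Mv² = (3/4)Mv².
Setting this equal to Mgh gives the vertical rise h = (1+k)v₀²/(2g) = 1.5×2.1²/(2×10) = 0.3308 m.
The distance along the slope is d = h/sinθ = 0.3308/sin22.8° ≈ 0.854 m.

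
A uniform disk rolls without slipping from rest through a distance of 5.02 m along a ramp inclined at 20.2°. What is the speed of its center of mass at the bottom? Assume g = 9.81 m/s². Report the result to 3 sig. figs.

The moment of inertia is (1/2)MR², giving k ≡ I/(MR²) = 0.5.
Pure rolling means v = ωR; then KE = ½Mv² + ½I(v/R)² = ½(1+k)Mv² = (3/4)Mv².
The vertical drop is h = L sinθ = 5.02 × sin20.2° = 1.733 m.
Energy conservation: Mgh = (3/4)Mv², so v = √(2gh/(1+k)) = √(2 × 9.81 × 1.733 / 1.5) ≈ 4.76 m/s.

v ≈ 4.76 m/s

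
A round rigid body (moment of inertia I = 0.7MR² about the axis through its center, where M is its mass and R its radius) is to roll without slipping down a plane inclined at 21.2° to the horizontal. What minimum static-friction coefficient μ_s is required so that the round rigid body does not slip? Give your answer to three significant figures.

μ_min ≈ 0.160

With I = 0.7MR², the ratio k = I/(MR²) is 0.7.
Newton's second law down the slope: Mg sinθ − f = Ma. The torque equation fR = Iα (with α = a/R) gives f = kMa.
These give a = g sinθ/(1+k) and the required friction f = kMg sinθ/(1+k).
With N = Mg cosθ, the no-slip condition f ≤ μN gives μ_min = f/N = k tanθ/(1+k).
μ_min = 0.7 × tan21.2° / 1.7 ≈ 0.160.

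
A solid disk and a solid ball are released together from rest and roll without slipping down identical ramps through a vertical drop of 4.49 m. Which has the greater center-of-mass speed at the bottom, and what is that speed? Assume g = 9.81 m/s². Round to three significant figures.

For rolling without slipping, Mgh = ½(1+k)Mv² where k = I/(MR²), so v = √(2gh/(1+k)).
Solid disk: k = 0.5, giving v = √(2×9.81×4.49/1.5) = 7.663 m/s.
Solid ball: k = 0.4, giving v = √(2×9.81×4.49/1.4) = 7.932 m/s.
The smaller k wins: the solid ball, at ≈ 7.93 m/s.

the solid ball, at v ≈ 7.93 m/s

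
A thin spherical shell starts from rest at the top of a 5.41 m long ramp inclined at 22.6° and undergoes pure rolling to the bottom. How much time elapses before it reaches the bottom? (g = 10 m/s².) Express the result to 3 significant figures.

t ≈ 2.17 s

The moment of inertia is (2/3)MR², giving k ≡ I/(MR²) = 2/3.
Newton's second law down the slope: Mg sinθ − f = Ma. The torque equation fR = Iα (with α = a/R) gives f = kMa.
Hence a = g sinθ/(1+k) = 10×sin22.6°/1.667 = 2.306 m/s².
Starting from rest, L = ½at², so t = √(2L/a) = √(2×5.41/2.306) ≈ 2.17 s.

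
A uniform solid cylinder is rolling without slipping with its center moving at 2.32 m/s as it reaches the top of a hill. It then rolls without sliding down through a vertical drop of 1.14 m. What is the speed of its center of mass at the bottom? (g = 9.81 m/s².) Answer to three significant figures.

Here I = (1/2)MR², so the shape factor k = I/(MR²) = 0.5.
The rolling condition ω = v/R makes the rotational term ½I(v/R)² = ½kMv², so KE_total = ½(1+k)Mv² = (3/4)Mv².
Energy conservation: (3/4)Mv₀² + Mgh = (3/4)Mv², so v² = v₀² + 2gh/(1+k).
v = √(2.32² + 2×9.81×1.14/1.5) = √20.29 ≈ 4.50 m/s.

v ≈ 4.50 m/s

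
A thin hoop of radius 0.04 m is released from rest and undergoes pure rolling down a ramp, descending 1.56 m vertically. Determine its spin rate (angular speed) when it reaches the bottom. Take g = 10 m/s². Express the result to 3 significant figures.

ω ≈ 98.7 rad/s

With I = MR², the ratio k = I/(MR²) is 1.
The rolling condition ω = v/R makes the rotational term ½I(v/R)² = ½kMv², so KE_total = ½(1+k)Mv² = Mv².
Energy conservation Mgh = ½(1+k)Mv² gives v = √(2gh/(1+k)) = √(2 × 10 × 1.56 / 2) = 3.95 m/s.
Then ω = v/R = 3.95 / 0.04 ≈ 98.7 rad/s.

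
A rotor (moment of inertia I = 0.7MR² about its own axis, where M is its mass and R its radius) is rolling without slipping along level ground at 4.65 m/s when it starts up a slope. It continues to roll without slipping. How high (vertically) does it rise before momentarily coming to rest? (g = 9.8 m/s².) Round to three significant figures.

The moment of inertia is 0.7MR², giving k ≡ I/(MR²) = 0.7.
Pure rolling means v = ωR; then KE = ½Mv² + ½I(v/R)² = ½(1+k)Mv² = (17/20)Mv².
All of this converts to potential energy at the highest point: (17/20)Mv₀² = Mgh.
Thus h = (1+k)v₀²/(2g) = 1.7 × 4.65² / (2 × 9.8) ≈ 1.88 m.

h ≈ 1.88 m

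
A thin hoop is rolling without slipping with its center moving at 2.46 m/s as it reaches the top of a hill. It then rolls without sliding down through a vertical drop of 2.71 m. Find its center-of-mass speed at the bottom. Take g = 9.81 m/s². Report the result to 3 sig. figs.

The moment of inertia is MR², giving k ≡ I/(MR²) = 1.
Pure rolling means v = ωR; then KE = ½Mv² + ½I(v/R)² = ½(1+k)Mv² = Mv².
Energy conservation: Mv₀² + Mgh = Mv², so v² = v₀² + 2gh/(1+k).
v = √(2.46² + 2×9.81×2.71/2) = √32.64 ≈ 5.71 m/s.

v ≈ 5.71 m/s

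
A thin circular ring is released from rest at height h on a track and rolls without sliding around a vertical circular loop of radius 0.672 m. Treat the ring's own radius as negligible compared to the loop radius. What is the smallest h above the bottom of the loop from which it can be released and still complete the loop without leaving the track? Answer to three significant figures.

h_min ≈ 2.02 m

The moment of inertia is MR², giving k ≡ I/(MR²) = 1.
At the top of the loop, the minimum-contact condition is Mg = Mv_top²/r, so v_top² = gr.
With ω = v/R, the kinetic energy at speed v is ½(1+k)Mv² = Mv².
Energy conservation from release (height h) to the top (height 2r): Mgh = Mg(2r) + M·gr.
Thus h_min = 2r + (1+k)r/2 = r(2 + 2/2) = 0.672 × 3 ≈ 2.02 m.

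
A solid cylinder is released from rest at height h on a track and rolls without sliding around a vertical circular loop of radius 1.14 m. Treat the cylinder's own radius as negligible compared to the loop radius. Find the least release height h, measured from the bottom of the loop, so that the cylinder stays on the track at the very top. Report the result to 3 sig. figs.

For this body I = (1/2)MR², i.e. k = I/(MR²) = 0.5.
At the top, contact is just lost when gravity alone supplies the centripetal force: Mg = Mv_top²/r, i.e. v_top² = gr.
With ω = v/R, the kinetic energy at speed v is ½(1+k)Mv² = (3/4)Mv².
Energy conservation from release (height h) to the top (height 2r): Mgh = Mg(2r) + (3/4)M·gr.
Thus h_min = 2r + (1+k)r/2 = r(2 + 1.5/2) = 1.14 × 2.75 ≈ 3.14 m.

h_min ≈ 3.14 m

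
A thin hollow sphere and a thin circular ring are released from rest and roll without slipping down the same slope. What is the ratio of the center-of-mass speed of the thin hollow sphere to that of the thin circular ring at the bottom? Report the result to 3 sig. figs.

v_ratio ≈ 1.10

Each satisfies Mgh = ½(1+k)Mv² with k = I/(MR²), so v ∝ 1/√(1+k).
For the thin hollow sphere k = 2/3; for the thin circular ring k = 1.
v₁/v₂ = √((1+k₂)/(1+k₁)) = √(2/1.667) ≈ 1.10.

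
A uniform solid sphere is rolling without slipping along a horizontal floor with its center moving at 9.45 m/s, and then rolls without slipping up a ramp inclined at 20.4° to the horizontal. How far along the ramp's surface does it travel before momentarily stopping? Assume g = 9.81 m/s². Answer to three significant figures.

d ≈ 18.3 m

For this body I = (2/5)MR², i.e. k = I/(MR²) = 0.4.
The rolling condition ω = v/R makes the rotational term ½I(v/R)² = ½kMv², so KE_total = ½(1+k)Mv² = (7/10)Mv².
Setting this equal to Mgh gives the vertical rise h = (1+k)v₀²/(2g) = 1.4×9.45²/(2×9.81) = 6.372 m.
The distance along the slope is d = h/sinθ = 6.372/sin20.4° ≈ 18.3 m.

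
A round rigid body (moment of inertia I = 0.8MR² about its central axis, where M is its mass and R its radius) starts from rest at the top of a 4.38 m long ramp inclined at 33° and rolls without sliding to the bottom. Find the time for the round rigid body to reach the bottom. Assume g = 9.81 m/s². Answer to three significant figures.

t ≈ 1.72 s

With I = 0.8MR², the ratio k = I/(MR²) is 0.8.
Along the incline Mg sinθ − f = Ma, and torque about the center fR = Iα = kMR²(a/R) gives f = kMa.
Hence a = g sinθ/(1+k) = 9.81×sin33°/1.8 = 2.968 m/s².
Starting from rest, L = ½at², so t = √(2L/a) = √(2×4.38/2.968) ≈ 1.72 s.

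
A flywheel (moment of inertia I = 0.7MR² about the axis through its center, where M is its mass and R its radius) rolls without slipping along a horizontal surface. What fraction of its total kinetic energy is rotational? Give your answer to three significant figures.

The moment of inertia is 0.7MR², giving k ≡ I/(MR²) = 0.7.
Since ω = v/R, the translational part is ½Mv² and the rotational part is ½I(v/R)² = ½kMv²; the total is ½(1+k)Mv².
The rotational fraction is therefore k/(1+k) = 0.7/1.7 ≈ 0.412.

fraction ≈ 0.412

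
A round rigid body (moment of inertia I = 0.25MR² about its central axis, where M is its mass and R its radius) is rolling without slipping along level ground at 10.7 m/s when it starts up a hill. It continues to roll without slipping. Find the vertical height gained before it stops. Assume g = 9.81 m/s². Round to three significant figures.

h ≈ 7.29 m

The moment of inertia is 0.25MR², giving k ≡ I/(MR²) = 0.25.
Since it rolls without slipping, ω = v/R and KE = ½Mv² + ½Iω² = ½(1+k)Mv² = (5/8)Mv².
All of this converts to potential energy at the highest point: (5/8)Mv₀² = Mgh.
Thus h = (1+k)v₀²/(2g) = 1.25 × 10.7² / (2 × 9.81) ≈ 7.29 m.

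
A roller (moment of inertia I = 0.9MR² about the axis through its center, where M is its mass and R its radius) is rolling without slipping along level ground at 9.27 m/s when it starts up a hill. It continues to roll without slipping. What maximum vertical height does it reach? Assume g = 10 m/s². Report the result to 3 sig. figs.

Here I = 0.9MR², so the shape factor k = I/(MR²) = 0.9.
The rolling condition ω = v/R makes the rotational term ½I(v/R)² = ½kMv², so KE_total = ½(1+k)Mv² = (19/20)Mv².
At the top the kinetic energy is zero, so (19/20)Mv₀² = Mgh.
Thus h = (1+k)v₀²/(2g) = 1.9 × 9.27² / (2 × 10) ≈ 8.16 m.

h ≈ 8.16 m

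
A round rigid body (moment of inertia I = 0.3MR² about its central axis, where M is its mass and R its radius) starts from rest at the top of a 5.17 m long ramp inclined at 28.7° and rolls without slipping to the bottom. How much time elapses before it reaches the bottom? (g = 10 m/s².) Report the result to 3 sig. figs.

t ≈ 1.67 s

With I = 0.3MR², the ratio k = I/(MR²) is 0.3.
Newton's second law down the slope: Mg sinθ − f = Ma. The torque equation fR = Iα (with α = a/R) gives f = kMa.
Hence a = g sinθ/(1+k) = 10×sin28.7°/1.3 = 3.694 m/s².
Starting from rest, L = ½at², so t = √(2L/a) = √(2×5.17/3.694) ≈ 1.67 s.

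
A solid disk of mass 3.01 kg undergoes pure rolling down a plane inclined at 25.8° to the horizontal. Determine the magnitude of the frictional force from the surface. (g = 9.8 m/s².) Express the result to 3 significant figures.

For this body I = (1/2)MR², i.e. k = I/(MR²) = 0.5.
Translational: Mg sinθ − f = Ma. Rotational about the CM: fR = Iα = kMRa, so f = kMa.
Combining, a = g sinθ/(1+k) and f = kMa = kMg sinθ/(1+k).
f = 0.5 × 3.01 × 9.8 × sin25.8° / 1.5 ≈ 4.28 N.

f ≈ 4.28 N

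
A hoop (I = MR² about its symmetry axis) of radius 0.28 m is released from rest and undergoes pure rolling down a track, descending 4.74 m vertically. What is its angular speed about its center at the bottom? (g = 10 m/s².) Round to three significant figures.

ω ≈ 24.6 rad/s

With I = MR², the ratio k = I/(MR²) is 1.
The rolling condition ω = v/R makes the rotational term ½I(v/R)² = ½kMv², so KE_total = ½(1+k)Mv² = Mv².
Energy conservation Mgh = ½(1+k)Mv² gives v = √(2gh/(1+k)) = √(2 × 10 × 4.74 / 2) = 6.885 m/s.
The angular speed follows from ω = v/R = 6.885/0.28 ≈ 24.6 rad/s.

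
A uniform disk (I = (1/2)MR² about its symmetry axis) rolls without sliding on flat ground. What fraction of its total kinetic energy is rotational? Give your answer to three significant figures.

For this body I = (1/2)MR², i.e. k = I/(MR²) = 0.5.
Since ω = v/R, the translational part is ½Mv² and the rotational part is ½I(v/R)² = ½kMv²; the total is ½(1+k)Mv².
The rotational fraction is therefore k/(1+k) = 0.5/1.5 ≈ 0.333.

fraction ≈ 0.333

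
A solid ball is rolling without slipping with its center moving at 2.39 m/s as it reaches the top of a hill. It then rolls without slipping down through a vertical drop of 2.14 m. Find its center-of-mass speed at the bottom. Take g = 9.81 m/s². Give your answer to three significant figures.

The moment of inertia is (2/5)MR², giving k ≡ I/(MR²) = 0.4.
Since it rolls without slipping, ω = v/R and KE = ½Mv² + ½Iω² = ½(1+k)Mv² = (7/10)Mv².
Conserving energy between top and bottom: (7/10)Mv² = (7/10)Mv₀² + Mgh, hence v² = v₀² + 2gh/(1+k).
v = √(2.39² + 2×9.81×2.14/1.4) = √35.7 ≈ 5.98 m/s.

v ≈ 5.98 m/s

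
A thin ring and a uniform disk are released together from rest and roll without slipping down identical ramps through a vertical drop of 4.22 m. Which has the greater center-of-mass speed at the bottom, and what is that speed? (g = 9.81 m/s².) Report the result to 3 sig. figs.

For rolling without slipping, Mgh = ½(1+k)Mv² where k = I/(MR²), so v = √(2gh/(1+k)).
Thin ring: k = 1, giving v = √(2×9.81×4.22/2) = 6.434 m/s.
Uniform disk: k = 0.5, giving v = √(2×9.81×4.22/1.5) = 7.43 m/s.
The smaller k wins: the uniform disk, at ≈ 7.43 m/s.

the uniform disk, at v ≈ 7.43 m/s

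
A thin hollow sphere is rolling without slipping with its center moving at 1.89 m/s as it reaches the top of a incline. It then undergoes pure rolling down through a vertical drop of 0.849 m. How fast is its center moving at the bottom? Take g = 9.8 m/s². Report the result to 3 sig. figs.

v ≈ 3.68 m/s

For this body I = (2/3)MR², i.e. k = I/(MR²) = 2/3.
Pure rolling means v = ωR; then KE = ½Mv² + ½I(v/R)² = ½(1+k)Mv² = (5/6)Mv².
Energy conservation: (5/6)Mv₀² + Mgh = (5/6)Mv², so v² = v₀² + 2gh/(1+k).
v = √(1.89² + 2×9.8×0.849/1.667) = √13.56 ≈ 3.68 m/s.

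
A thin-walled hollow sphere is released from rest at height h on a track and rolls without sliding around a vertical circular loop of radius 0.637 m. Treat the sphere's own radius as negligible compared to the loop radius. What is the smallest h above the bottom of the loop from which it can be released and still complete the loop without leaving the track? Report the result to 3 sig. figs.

The moment of inertia is (2/3)MR², giving k ≡ I/(MR²) = 2/3.
At the top of the loop, the minimum-contact condition is Mg = Mv_top²/r, so v_top² = gr.
With ω = v/R, the kinetic energy at speed v is ½(1+k)Mv² = (5/6)Mv².
Energy conservation from release (height h) to the top (height 2r): Mgh = Mg(2r) + (5/6)M·gr.
Thus h_min = 2r + (1+k)r/2 = r(2 + 1.667/2) = 0.637 × 2.833 ≈ 1.80 m.

h_min ≈ 1.80 m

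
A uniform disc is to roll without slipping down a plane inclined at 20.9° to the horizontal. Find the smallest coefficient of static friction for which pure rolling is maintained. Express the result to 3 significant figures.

The moment of inertia is (1/2)MR², giving k ≡ I/(MR²) = 0.5.
Along the incline Mg sinθ − f = Ma, and torque about the center fR = Iα = kMR²(a/R) gives f = kMa.
These give a = g sinθ/(1+k) and the required friction f = kMg sinθ/(1+k).
With N = Mg cosθ, the no-slip condition f ≤ μN gives μ_min = f/N = k tanθ/(1+k).
μ_min = 0.5 × tan20.9° / 1.5 ≈ 0.127.

μ_min ≈ 0.127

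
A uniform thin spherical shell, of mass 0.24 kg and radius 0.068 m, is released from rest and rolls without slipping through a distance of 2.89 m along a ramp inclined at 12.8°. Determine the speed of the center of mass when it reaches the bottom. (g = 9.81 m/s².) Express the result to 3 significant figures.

Here I = (2/3)MR², so the shape factor k = I/(MR²) = 2/3.
Rolling without slipping gives ω = v/R, so the total kinetic energy is ½Mv² + ½Iω² = ½(1+k)Mv² = (5/6)Mv².
The vertical drop is h = L sinθ = 2.89 × sin12.8° = 0.6403 m.
Energy conservation: Mgh = (5/6)Mv², so v = √(2gh/(1+k)) = √(2 × 9.81 × 0.6403 / 1.667) ≈ 2.75 m/s.

v ≈ 2.75 m/s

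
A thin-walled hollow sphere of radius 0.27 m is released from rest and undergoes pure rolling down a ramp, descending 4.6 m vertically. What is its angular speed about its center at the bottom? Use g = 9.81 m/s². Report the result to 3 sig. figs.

The moment of inertia is (2/3)MR², giving k ≡ I/(MR²) = 2/3.
The rolling condition ω = v/R makes the rotational term ½I(v/R)² = ½kMv², so KE_total = ½(1+k)Mv² = (5/6)Mv².
Energy conservation Mgh = ½(1+k)Mv² gives v = √(2gh/(1+k)) = √(2 × 9.81 × 4.6 / 1.667) = 7.359 m/s.
The angular speed follows from ω = v/R = 7.359/0.27 ≈ 27.3 rad/s.

ω ≈ 27.3 rad/s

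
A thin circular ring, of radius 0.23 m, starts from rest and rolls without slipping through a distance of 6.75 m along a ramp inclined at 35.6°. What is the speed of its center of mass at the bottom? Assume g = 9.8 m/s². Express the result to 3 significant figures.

v ≈ 6.21 m/s

Here I = MR², so the shape factor k = I/(MR²) = 1.
Pure rolling means v = ωR; then KE = ½Mv² + ½I(v/R)² = ½(1+k)Mv² = Mv².
The vertical drop is h = L sinθ = 6.75 × sin35.6° = 3.929 m.
Setting Mgh = Mv² gives v = √(2gh/(1+k)) = √(2·9.8·3.929/2) ≈ 6.21 m/s.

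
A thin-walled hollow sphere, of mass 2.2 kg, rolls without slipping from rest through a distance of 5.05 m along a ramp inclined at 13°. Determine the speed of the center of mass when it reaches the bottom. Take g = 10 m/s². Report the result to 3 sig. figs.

v ≈ 3.69 m/s

For this body I = (2/3)MR², i.e. k = I/(MR²) = 2/3.
Pure rolling means v = ωR; then KE = ½Mv² + ½I(v/R)² = ½(1+k)Mv² = (5/6)Mv².
The vertical drop is h = L sinθ = 5.05 × sin13° = 1.136 m.
Energy conservation: Mgh = (5/6)Mv², so v = √(2gh/(1+k)) = √(2 × 10 × 1.136 / 1.667) ≈ 3.69 m/s.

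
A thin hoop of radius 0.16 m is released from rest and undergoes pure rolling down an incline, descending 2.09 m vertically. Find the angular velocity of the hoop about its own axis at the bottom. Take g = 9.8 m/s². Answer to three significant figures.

ω ≈ 28.3 rad/s

Here I = MR², so the shape factor k = I/(MR²) = 1.
The rolling condition ω = v/R makes the rotational term ½I(v/R)² = ½kMv², so KE_total = ½(1+k)Mv² = Mv².
Energy conservation Mgh = ½(1+k)Mv² gives v = √(2gh/(1+k)) = √(2 × 9.8 × 2.09 / 2) = 4.526 m/s.
The angular speed follows from ω = v/R = 4.526/0.16 ≈ 28.3 rad/s.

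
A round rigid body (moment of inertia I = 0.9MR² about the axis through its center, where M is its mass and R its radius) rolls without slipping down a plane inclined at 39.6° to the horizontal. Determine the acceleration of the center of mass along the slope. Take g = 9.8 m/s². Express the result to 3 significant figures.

a ≈ 3.29 m/s²

With I = 0.9MR², the ratio k = I/(MR²) is 0.9.
Newton's second law down the slope: Mg sinθ − f = Ma. The torque equation fR = Iα (with α = a/R) gives f = kMa.
Eliminating f: Mg sinθ = (1+k)Ma, so a = g sinθ/(1+k) = 9.8 × sin39.6° / 1.9 ≈ 3.29 m/s².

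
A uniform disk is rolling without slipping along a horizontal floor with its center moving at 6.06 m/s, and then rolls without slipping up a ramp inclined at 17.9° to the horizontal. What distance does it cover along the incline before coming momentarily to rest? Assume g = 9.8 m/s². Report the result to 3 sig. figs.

For this body I = (1/2)MR², i.e. k = I/(MR²) = 0.5.
Rolling without slipping gives ω = v/R, so the total kinetic energy is ½Mv² + ½Iω² = ½(1+k)Mv² = (3/4)Mv².
Setting this equal to Mgh gives the vertical rise h = (1+k)v₀²/(2g) = 1.5×6.06²/(2×9.8) = 2.81 m.
Along the incline, d = h/sinθ = 2.81/sin17.9° ≈ 9.14 m.

d ≈ 9.14 m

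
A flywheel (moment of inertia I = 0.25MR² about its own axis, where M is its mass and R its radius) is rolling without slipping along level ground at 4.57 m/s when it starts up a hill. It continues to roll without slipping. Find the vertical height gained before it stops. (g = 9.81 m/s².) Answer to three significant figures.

h ≈ 1.33 m

Here I = 0.25MR², so the shape factor k = I/(MR²) = 0.25.
The rolling condition ω = v/R makes the rotational term ½I(v/R)² = ½kMv², so KE_total = ½(1+k)Mv² = (5/8)Mv².
All of this converts to potential energy at the highest point: (5/8)Mv₀² = Mgh.
Thus h = (1+k)v₀²/(2g) = 1.25 × 4.57² / (2 × 9.81) ≈ 1.33 m.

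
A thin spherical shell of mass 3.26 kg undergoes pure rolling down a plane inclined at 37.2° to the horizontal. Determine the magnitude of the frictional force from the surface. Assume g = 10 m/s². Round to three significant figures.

f ≈ 7.88 N

The moment of inertia is (2/3)MR², giving k ≡ I/(MR²) = 2/3.
Newton's second law down the slope: Mg sinθ − f = Ma. The torque equation fR = Iα (with α = a/R) gives f = kMa.
Combining, a = g sinθ/(1+k) and f = kMa = kMg sinθ/(1+k).
f = (2/3) × 3.26 × 10 × sin37.2° / 1.667 ≈ 7.88 N.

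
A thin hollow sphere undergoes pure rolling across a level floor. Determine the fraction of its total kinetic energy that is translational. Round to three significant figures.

With I = (2/3)MR², the ratio k = I/(MR²) is 2/3.
With ω = v/R, KE_trans = ½Mv² and KE_rot = ½Iω² = ½kMv², so KE_total = ½(1+k)Mv².
The translational fraction is therefore 1/(1+k) = 1/1.667 ≈ 0.600.

fraction ≈ 0.600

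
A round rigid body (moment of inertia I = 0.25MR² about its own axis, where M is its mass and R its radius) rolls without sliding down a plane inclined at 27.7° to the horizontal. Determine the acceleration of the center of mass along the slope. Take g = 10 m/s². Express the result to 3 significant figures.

a ≈ 3.72 m/s²

Here I = 0.25MR², so the shape factor k = I/(MR²) = 0.25.
Newton's second law down the slope: Mg sinθ − f = Ma. The torque equation fR = Iα (with α = a/R) gives f = kMa.
Eliminating f: Mg sinθ = (1+k)Ma, so a = g sinθ/(1+k) = 10 × sin27.7° / 1.25 ≈ 3.72 m/s².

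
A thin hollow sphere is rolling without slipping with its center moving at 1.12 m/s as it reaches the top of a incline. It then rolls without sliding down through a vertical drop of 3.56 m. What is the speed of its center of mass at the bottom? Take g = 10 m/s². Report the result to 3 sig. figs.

v ≈ 6.63 m/s

With I = (2/3)MR², the ratio k = I/(MR²) is 2/3.
Pure rolling means v = ωR; then KE = ½Mv² + ½I(v/R)² = ½(1+k)Mv² = (5/6)Mv².
Conserving energy between top and bottom: (5/6)Mv² = (5/6)Mv₀² + Mgh, hence v² = v₀² + 2gh/(1+k).
v = √(1.12² + 2×10×3.56/1.667) = √43.97 ≈ 6.63 m/s.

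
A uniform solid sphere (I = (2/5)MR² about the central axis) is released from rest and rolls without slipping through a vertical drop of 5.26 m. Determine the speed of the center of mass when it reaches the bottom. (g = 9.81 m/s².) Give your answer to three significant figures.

v ≈ 8.59 m/s

Here I = (2/5)MR², so the shape factor k = I/(MR²) = 0.4.
Rolling without slipping gives ω = v/R, so the total kinetic energy is ½Mv² + ½Iω² = ½(1+k)Mv² = (7/10)Mv².
Setting Mgh = (7/10)Mv² gives v = √(2gh/(1+k)) = √(2·9.81·5.26/1.4) ≈ 8.59 m/s.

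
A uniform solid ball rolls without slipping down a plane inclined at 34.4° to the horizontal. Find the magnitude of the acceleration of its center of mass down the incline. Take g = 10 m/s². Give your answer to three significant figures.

a ≈ 4.04 m/s²

Here I = (2/5)MR², so the shape factor k = I/(MR²) = 0.4.
Along the incline Mg sinθ − f = Ma, and torque about the center fR = Iα = kMR²(a/R) gives f = kMa.
Eliminating f: Mg sinθ = (1+k)Ma, so a = g sinθ/(1+k) = 10 × sin34.4° / 1.4 ≈ 4.04 m/s².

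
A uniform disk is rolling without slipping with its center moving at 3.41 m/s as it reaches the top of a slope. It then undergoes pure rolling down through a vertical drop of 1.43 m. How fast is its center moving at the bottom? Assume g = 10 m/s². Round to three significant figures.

The moment of inertia is (1/2)MR², giving k ≡ I/(MR²) = 0.5.
Since it rolls without slipping, ω = v/R and KE = ½Mv² + ½Iω² = ½(1+k)Mv² = (3/4)Mv².
Conserving energy between top and bottom: (3/4)Mv² = (3/4)Mv₀² + Mgh, hence v² = v₀² + 2gh/(1+k).
v = √(3.41² + 2×10×1.43/1.5) = √30.69 ≈ 5.54 m/s.

v ≈ 5.54 m/s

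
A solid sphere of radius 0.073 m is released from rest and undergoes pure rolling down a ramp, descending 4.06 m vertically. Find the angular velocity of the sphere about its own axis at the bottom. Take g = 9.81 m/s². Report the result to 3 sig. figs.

ω ≈ 103 rad/s

With I = (2/5)MR², the ratio k = I/(MR²) is 0.4.
Rolling without slipping gives ω = v/R, so the total kinetic energy is ½Mv² + ½Iω² = ½(1+k)Mv² = (7/10)Mv².
Energy conservation Mgh = ½(1+k)Mv² gives v = √(2gh/(1+k)) = √(2 × 9.81 × 4.06 / 1.4) = 7.543 m/s.
The angular speed follows from ω = v/R = 7.543/0.073 ≈ 103 rad/s.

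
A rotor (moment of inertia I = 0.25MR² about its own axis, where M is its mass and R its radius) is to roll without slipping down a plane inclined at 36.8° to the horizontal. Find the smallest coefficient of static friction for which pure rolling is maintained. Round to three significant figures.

For this body I = 0.25MR², i.e. k = I/(MR²) = 0.25.
Along the incline Mg sinθ − f = Ma, and torque about the center fR = Iα = kMR²(a/R) gives f = kMa.
These give a = g sinθ/(1+k) and the required friction f = kMg sinθ/(1+k).
With N = Mg cosθ, the no-slip condition f ≤ μN gives μ_min = f/N = k tanθ/(1+k).
μ_min = 0.25 × tan36.8° / 1.25 ≈ 0.150.

μ_min ≈ 0.150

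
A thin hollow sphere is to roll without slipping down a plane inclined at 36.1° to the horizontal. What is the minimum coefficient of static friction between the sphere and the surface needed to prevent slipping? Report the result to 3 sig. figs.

μ_min ≈ 0.292

For this body I = (2/3)MR², i.e. k = I/(MR²) = 2/3.
Newton's second law down the slope: Mg sinθ − f = Ma. The torque equation fR = Iα (with α = a/R) gives f = kMa.
These give a = g sinθ/(1+k) and the required friction f = kMg sinθ/(1+k).
With N = Mg cosθ, the no-slip condition f ≤ μN gives μ_min = f/N = k tanθ/(1+k).
μ_min = (2/3) × tan36.1° / 1.667 ≈ 0.292.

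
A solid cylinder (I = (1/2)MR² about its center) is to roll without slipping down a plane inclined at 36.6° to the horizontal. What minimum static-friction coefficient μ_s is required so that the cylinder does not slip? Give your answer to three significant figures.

Here I = (1/2)MR², so the shape factor k = I/(MR²) = 0.5.
Translational: Mg sinθ − f = Ma. Rotational about the CM: fR = Iα = kMRa, so f = kMa.
These give a = g sinθ/(1+k) and the required friction f = kMg sinθ/(1+k).
The normal force is N = Mg cosθ, so μ_min = f/N = k tanθ/(1+k).
μ_min = 0.5 × tan36.6° / 1.5 ≈ 0.248.

μ_min ≈ 0.248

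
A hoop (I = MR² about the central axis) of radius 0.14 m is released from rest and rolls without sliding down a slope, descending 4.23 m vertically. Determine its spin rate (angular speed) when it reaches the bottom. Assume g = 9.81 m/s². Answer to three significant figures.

ω ≈ 46.0 rad/s

The moment of inertia is MR², giving k ≡ I/(MR²) = 1.
Rolling without slipping gives ω = v/R, so the total kinetic energy is ½Mv² + ½Iω² = ½(1+k)Mv² = Mv².
Energy conservation Mgh = ½(1+k)Mv² gives v = √(2gh/(1+k)) = √(2 × 9.81 × 4.23 / 2) = 6.442 m/s.
The angular speed follows from ω = v/R = 6.442/0.14 ≈ 46.0 rad/s.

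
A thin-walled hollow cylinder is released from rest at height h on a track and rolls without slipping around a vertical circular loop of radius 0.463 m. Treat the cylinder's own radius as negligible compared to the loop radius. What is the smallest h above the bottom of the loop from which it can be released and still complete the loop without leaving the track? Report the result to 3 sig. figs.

h_min ≈ 1.39 m

For this body I = MR², i.e. k = I/(MR²) = 1.
At the top, contact is just lost when gravity alone supplies the centripetal force: Mg = Mv_top²/r, i.e. v_top² = gr.
With ω = v/R, the kinetic energy at speed v is ½(1+k)Mv² = Mv².
Energy conservation from release (height h) to the top (height 2r): Mgh = Mg(2r) + M·gr.
Thus h_min = 2r + (1+k)r/2 = r(2 + 2/2) = 0.463 × 3 ≈ 1.39 m.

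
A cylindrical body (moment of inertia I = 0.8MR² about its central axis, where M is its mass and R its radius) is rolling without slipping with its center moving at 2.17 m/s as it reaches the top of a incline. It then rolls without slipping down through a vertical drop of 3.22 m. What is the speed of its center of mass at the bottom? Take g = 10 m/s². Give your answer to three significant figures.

Here I = 0.8MR², so the shape factor k = I/(MR²) = 0.8.
Since it rolls without slipping, ω = v/R and KE = ½Mv² + ½Iω² = ½(1+k)Mv² = (9/10)Mv².
Energy conservation: (9/10)Mv₀² + Mgh = (9/10)Mv², so v² = v₀² + 2gh/(1+k).
v = √(2.17² + 2×10×3.22/1.8) = √40.49 ≈ 6.36 m/s.

v ≈ 6.36 m/s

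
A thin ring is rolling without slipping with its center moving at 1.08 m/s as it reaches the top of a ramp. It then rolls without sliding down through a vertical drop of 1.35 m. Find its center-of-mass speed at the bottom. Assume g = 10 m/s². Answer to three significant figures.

With I = MR², the ratio k = I/(MR²) is 1.
Since it rolls without slipping, ω = v/R and KE = ½Mv² + ½Iω² = ½(1+k)Mv² = Mv².
Conserving energy between top and bottom: Mv² = Mv₀² + Mgh, hence v² = v₀² + 2gh/(1+k).
v = √(1.08² + 2×10×1.35/2) = √14.67 ≈ 3.83 m/s.

v ≈ 3.83 m/s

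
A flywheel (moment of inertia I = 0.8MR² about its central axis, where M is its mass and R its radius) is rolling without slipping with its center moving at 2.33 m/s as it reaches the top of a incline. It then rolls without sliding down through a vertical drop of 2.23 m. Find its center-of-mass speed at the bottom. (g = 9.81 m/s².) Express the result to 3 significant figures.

v ≈ 5.45 m/s

For this body I = 0.8MR², i.e. k = I/(MR²) = 0.8.
Rolling without slipping gives ω = v/R, so the total kinetic energy is ½Mv² + ½Iω² = ½(1+k)Mv² = (9/10)Mv².
Conserving energy between top and bottom: (9/10)Mv² = (9/10)Mv₀² + Mgh, hence v² = v₀² + 2gh/(1+k).
v = √(2.33² + 2×9.81×2.23/1.8) = √29.74 ≈ 5.45 m/s.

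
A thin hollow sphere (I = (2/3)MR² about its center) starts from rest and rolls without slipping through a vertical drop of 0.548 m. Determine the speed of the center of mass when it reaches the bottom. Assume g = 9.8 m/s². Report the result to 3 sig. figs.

v ≈ 2.54 m/s

With I = (2/3)MR², the ratio k = I/(MR²) is 2/3.
The rolling condition ω = v/R makes the rotational term ½I(v/R)² = ½kMv², so KE_total = ½(1+k)Mv² = (5/6)Mv².
Energy conservation: Mgh = (5/6)Mv², so v = √(2gh/(1+k)) = √(2 × 9.8 × 0.548 / 1.667) ≈ 2.54 m/s.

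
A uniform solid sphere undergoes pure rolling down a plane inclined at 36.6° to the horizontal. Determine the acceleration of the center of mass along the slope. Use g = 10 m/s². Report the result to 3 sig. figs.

a ≈ 4.26 m/s²

With I = (2/5)MR², the ratio k = I/(MR²) is 0.4.
Newton's second law down the slope: Mg sinθ − f = Ma. The torque equation fR = Iα (with α = a/R) gives f = kMa.
Eliminating f: Mg sinθ = (1+k)Ma, so a = g sinθ/(1+k) = 10 × sin36.6° / 1.4 ≈ 4.26 m/s².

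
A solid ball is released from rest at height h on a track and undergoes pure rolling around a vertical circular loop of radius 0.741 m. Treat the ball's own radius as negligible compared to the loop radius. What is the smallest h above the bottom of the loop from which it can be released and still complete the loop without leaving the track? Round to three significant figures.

h_min ≈ 2.00 m

With I = (2/5)MR², the ratio k = I/(MR²) is 0.4.
At the top of the loop, the minimum-contact condition is Mg = Mv_top²/r, so v_top² = gr.
With ω = v/R, the kinetic energy at speed v is ½(1+k)Mv² = (7/10)Mv².
Energy conservation from release (height h) to the top (height 2r): Mgh = Mg(2r) + (7/10)M·gr.
Thus h_min = 2r + (1+k)r/2 = r(2 + 1.4/2) = 0.741 × 2.7 ≈ 2.00 m.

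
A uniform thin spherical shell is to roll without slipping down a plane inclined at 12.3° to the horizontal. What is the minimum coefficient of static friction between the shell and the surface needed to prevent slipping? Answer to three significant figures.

μ_min ≈ 0.0872

The moment of inertia is (2/3)MR², giving k ≡ I/(MR²) = 2/3.
Translational: Mg sinθ − f = Ma. Rotational about the CM: fR = Iα = kMRa, so f = kMa.
These give a = g sinθ/(1+k) and the required friction f = kMg sinθ/(1+k).
With N = Mg cosθ, the no-slip condition f ≤ μN gives μ_min = f/N = k tanθ/(1+k).
μ_min = (2/3) × tan12.3° / 1.667 ≈ 0.0872.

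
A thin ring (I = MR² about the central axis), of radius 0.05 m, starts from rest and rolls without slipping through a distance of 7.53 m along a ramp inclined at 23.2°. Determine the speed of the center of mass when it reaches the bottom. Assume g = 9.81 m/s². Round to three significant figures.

v ≈ 5.39 m/s

The moment of inertia is MR², giving k ≡ I/(MR²) = 1.
Pure rolling means v = ωR; then KE = ½Mv² + ½I(v/R)² = ½(1+k)Mv² = Mv².
The vertical drop is h = L sinθ = 7.53 × sin23.2° = 2.966 m.
Setting Mgh = Mv² gives v = √(2gh/(1+k)) = √(2·9.81·2.966/2) ≈ 5.39 m/s.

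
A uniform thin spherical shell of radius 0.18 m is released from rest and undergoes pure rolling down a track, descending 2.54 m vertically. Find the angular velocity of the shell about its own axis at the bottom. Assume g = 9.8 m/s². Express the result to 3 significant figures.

The moment of inertia is (2/3)MR², giving k ≡ I/(MR²) = 2/3.
The rolling condition ω = v/R makes the rotational term ½I(v/R)² = ½kMv², so KE_total = ½(1+k)Mv² = (5/6)Mv².
Energy conservation Mgh = ½(1+k)Mv² gives v = √(2gh/(1+k)) = √(2 × 9.8 × 2.54 / 1.667) = 5.465 m/s.
Then ω = v/R = 5.465 / 0.18 ≈ 30.4 rad/s.

ω ≈ 30.4 rad/s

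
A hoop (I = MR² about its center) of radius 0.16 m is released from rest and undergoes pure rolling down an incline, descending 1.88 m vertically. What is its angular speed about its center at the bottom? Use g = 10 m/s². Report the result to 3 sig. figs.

ω ≈ 27.1 rad/s

For this body I = MR², i.e. k = I/(MR²) = 1.
Pure rolling means v = ωR; then KE = ½Mv² + ½I(v/R)² = ½(1+k)Mv² = Mv².
Energy conservation Mgh = ½(1+k)Mv² gives v = √(2gh/(1+k)) = √(2 × 10 × 1.88 / 2) = 4.336 m/s.
Then ω = v/R = 4.336 / 0.16 ≈ 27.1 rad/s.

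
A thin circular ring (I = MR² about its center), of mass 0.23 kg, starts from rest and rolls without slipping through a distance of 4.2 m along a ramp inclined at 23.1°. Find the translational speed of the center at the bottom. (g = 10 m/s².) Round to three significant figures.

For this body I = MR², i.e. k = I/(MR²) = 1.
Since it rolls without slipping, ω = v/R and KE = ½Mv² + ½Iω² = ½(1+k)Mv² = Mv².
The vertical drop is h = L sinθ = 4.2 × sin23.1° = 1.648 m.
Setting Mgh = Mv² gives v = √(2gh/(1+k)) = √(2·10·1.648/2) ≈ 4.06 m/s.

v ≈ 4.06 m/s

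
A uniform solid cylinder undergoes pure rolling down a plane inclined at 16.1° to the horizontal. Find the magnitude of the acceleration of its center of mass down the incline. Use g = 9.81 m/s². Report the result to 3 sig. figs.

The moment of inertia is (1/2)MR², giving k ≡ I/(MR²) = 0.5.
Translational: Mg sinθ − f = Ma. Rotational about the CM: fR = Iα = kMRa, so f = kMa.
Eliminating f: Mg sinθ = (1+k)Ma, so a = g sinθ/(1+k) = 9.81 × sin16.1° / 1.5 ≈ 1.81 m/s².

a ≈ 1.81 m/s²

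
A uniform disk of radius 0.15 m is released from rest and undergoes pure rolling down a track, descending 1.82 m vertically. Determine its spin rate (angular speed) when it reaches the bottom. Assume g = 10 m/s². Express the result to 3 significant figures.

With I = (1/2)MR², the ratio k = I/(MR²) is 0.5.
Rolling without slipping gives ω = v/R, so the total kinetic energy is ½Mv² + ½Iω² = ½(1+k)Mv² = (3/4)Mv².
Energy conservation Mgh = ½(1+k)Mv² gives v = √(2gh/(1+k)) = √(2 × 10 × 1.82 / 1.5) = 4.926 m/s.
The angular speed follows from ω = v/R = 4.926/0.15 ≈ 32.8 rad/s.

ω ≈ 32.8 rad/s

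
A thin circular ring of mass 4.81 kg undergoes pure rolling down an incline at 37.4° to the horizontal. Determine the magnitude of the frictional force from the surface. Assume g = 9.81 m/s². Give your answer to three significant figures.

f ≈ 14.3 N

For this body I = MR², i.e. k = I/(MR²) = 1.
Along the incline Mg sinθ − f = Ma, and torque about the center fR = Iα = kMR²(a/R) gives f = kMa.
Combining, a = g sinθ/(1+k) and f = kMa = kMg sinθ/(1+k).
f = 1 × 4.81 × 9.81 × sin37.4° / 2 ≈ 14.3 N.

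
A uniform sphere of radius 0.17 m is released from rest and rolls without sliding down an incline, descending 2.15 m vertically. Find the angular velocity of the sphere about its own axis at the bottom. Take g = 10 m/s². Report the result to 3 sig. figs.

Here I = (2/5)MR², so the shape factor k = I/(MR²) = 0.4.
Rolling without slipping gives ω = v/R, so the total kinetic energy is ½Mv² + ½Iω² = ½(1+k)Mv² = (7/10)Mv².
Energy conservation Mgh = ½(1+k)Mv² gives v = √(2gh/(1+k)) = √(2 × 10 × 2.15 / 1.4) = 5.542 m/s.
The angular speed follows from ω = v/R = 5.542/0.17 ≈ 32.6 rad/s.

ω ≈ 32.6 rad/s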